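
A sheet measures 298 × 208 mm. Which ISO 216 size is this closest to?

Aspect ratio 298/208 ≈ 1.433 (ISO target is √2 ≈ 1.414).
In the A-series (A0 area = 1 m²): A4 = 210 × 297 mm.
Off by 3 mm total — nearest standard size.

A4 (210 × 297 mm)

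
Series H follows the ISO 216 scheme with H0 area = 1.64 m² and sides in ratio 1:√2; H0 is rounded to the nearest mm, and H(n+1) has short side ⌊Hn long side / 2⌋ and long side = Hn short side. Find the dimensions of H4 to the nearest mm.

269 × 380 mm

Let H0's short side be w mm. w · w√2 = 1.64 m² = 1,640,000 mm², so w ≈ 1076.9 mm and w√2 ≈ 1522.9 mm → H0 = 1077 × 1523 mm.
H1: ⌊1523/2⌋ × 1077 = 761 × 1077 mm
H2: ⌊1077/2⌋ × 761 = 538 × 761 mm
H3: ⌊761/2⌋ × 538 = 380 × 538 mm
H4: ⌊538/2⌋ × 380 = 269 × 380 mm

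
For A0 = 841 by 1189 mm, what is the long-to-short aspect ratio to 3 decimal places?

1189 / 841 = 1.414
Matches √2 ≈ 1.414 — the ISO 216 defining ratio.

1.414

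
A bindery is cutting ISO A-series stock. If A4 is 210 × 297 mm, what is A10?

A5: ⌊297/2⌋ × 210 = 148 × 210 mm
A6: ⌊210/2⌋ × 148 = 105 × 148 mm
A7: ⌊148/2⌋ × 105 = 74 × 105 mm
A8: ⌊105/2⌋ × 74 = 52 × 74 mm
A9: ⌊74/2⌋ × 52 = 37 × 52 mm
A10: ⌊52/2⌋ × 37 = 26 × 37 mm

26 × 37 mm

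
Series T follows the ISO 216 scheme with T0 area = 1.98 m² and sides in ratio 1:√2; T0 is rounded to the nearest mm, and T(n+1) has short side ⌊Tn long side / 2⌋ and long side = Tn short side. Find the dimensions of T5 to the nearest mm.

Let T0's short side be w mm. w · w√2 = 1.98 m² = 1,980,000 mm², so w ≈ 1183.2 mm and w√2 ≈ 1673.4 mm → T0 = 1183 × 1673 mm.
T1: ⌊1673/2⌋ × 1183 = 836 × 1183 mm
T2: ⌊1183/2⌋ × 836 = 591 × 836 mm
T3: ⌊836/2⌋ × 591 = 418 × 591 mm
T4: ⌊591/2⌋ × 418 = 295 × 418 mm
T5: ⌊418/2⌋ × 295 = 209 × 295 mm

209 × 295 mm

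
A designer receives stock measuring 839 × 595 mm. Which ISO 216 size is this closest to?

A1 (594 × 841 mm)

Aspect ratio 839/595 ≈ 1.410 — close to the ISO √2 ≈ 1.414.
In the A-series (A0 area = 1 m²): A1 = 594 × 841 mm.
Off by 3 mm total — nearest standard size.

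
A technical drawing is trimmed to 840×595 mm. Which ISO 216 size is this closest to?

Aspect ratio 840/595 ≈ 1.412 — close to the ISO √2 ≈ 1.414.
In the A-series (A0 area = 1 m²): A1 = 594 × 841 mm.
Off by 2 mm total — nearest standard size.

A1 (594 × 841 mm)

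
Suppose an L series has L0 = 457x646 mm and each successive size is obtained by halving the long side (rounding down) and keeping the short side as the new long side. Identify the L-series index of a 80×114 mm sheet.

L0: 457 × 646 mm
L1: 323 × 457 mm
L2: 228 × 323 mm
L3: 161 × 228 mm
L4: 114 × 161 mm
L5: 80 × 114 mm
L6: 57 × 80 mm
→ matches L5.

L5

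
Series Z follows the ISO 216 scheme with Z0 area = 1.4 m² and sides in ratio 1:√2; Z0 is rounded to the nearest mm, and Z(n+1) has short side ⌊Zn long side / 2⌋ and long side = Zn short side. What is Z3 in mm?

Let Z0's short side be w mm. w · w√2 = 1.4 m² = 1,400,000 mm², so w ≈ 995.0 mm and w√2 ≈ 1407.1 mm → Z0 = 995 × 1407 mm.
Z1: ⌊1407/2⌋ × 995 = 703 × 995 mm
Z2: ⌊995/2⌋ × 703 = 497 × 703 mm
Z3: ⌊703/2⌋ × 497 = 351 × 497 mm

351 × 497 mm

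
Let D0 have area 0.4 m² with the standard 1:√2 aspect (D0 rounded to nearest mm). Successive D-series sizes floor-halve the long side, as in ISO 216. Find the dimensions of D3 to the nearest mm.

Let D0's short side be w mm. w · w√2 = 0.4 m² = 400,000 mm², so w ≈ 531.8 mm and w√2 ≈ 752.1 mm → D0 = 532 × 752 mm.
D1: ⌊752/2⌋ × 532 = 376 × 532 mm
D2: ⌊532/2⌋ × 376 = 266 × 376 mm
D3: ⌊376/2⌋ × 266 = 188 × 266 mm

188 × 266 mm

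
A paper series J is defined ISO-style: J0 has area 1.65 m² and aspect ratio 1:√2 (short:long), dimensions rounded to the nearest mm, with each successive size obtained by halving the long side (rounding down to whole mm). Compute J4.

Let J0's short side be w mm. w · w√2 = 1.65 m² = 1,650,000 mm², so w ≈ 1080.2 mm and w√2 ≈ 1527.6 mm → J0 = 1080 × 1528 mm.
J1: ⌊1528/2⌋ × 1080 = 764 × 1080 mm
J2: ⌊1080/2⌋ × 764 = 540 × 764 mm
J3: ⌊764/2⌋ × 540 = 382 × 540 mm
J4: ⌊540/2⌋ × 382 = 270 × 382 mm

270 × 382 mm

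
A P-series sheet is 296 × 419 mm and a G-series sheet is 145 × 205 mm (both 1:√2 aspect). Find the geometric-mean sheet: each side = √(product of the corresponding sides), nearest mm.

Short side: √(296 · 145) = √42920 ≈ 207.2 → 207 mm
Long side: √(419 · 205) = √85895 ≈ 293.1 → 293 mm

207 × 293 mm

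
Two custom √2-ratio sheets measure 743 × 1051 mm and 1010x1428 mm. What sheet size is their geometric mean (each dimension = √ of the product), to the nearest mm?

866 × 1225 mm

Short side: √(743 · 1010) = √750430 ≈ 866.3 → 866 mm
Long side: √(1051 · 1428) = √1500828 ≈ 1225.1 → 1225 mm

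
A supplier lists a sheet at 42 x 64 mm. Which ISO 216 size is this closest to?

B9 (44 × 62 mm)

Aspect ratio 64/42 ≈ 1.524 (ISO target is √2 ≈ 1.414).
In the B-series (B0 = 1000 × 1414 mm): B9 = 44 × 62 mm.
Off by 4 mm total — nearest standard size.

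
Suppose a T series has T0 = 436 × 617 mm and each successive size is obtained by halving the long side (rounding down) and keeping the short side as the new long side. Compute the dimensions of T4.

T1: ⌊617/2⌋ × 436 = 308 × 436 mm
T2: ⌊436/2⌋ × 308 = 218 × 308 mm
T3: ⌊308/2⌋ × 218 = 154 × 218 mm
T4: ⌊218/2⌋ × 154 = 109 × 154 mm

109 × 154 mm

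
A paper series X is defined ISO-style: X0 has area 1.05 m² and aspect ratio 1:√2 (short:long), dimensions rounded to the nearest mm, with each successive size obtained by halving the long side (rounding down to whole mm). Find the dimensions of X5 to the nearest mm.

152 × 215 mm

Let X0's short side be w mm. w · w√2 = 1.05 m² = 1,050,000 mm², so w ≈ 861.7 mm and w√2 ≈ 1218.6 mm → X0 = 862 × 1219 mm.
X1: ⌊1219/2⌋ × 862 = 609 × 862 mm
X2: ⌊862/2⌋ × 609 = 431 × 609 mm
X3: ⌊609/2⌋ × 431 = 304 × 431 mm
X4: ⌊431/2⌋ × 304 = 215 × 304 mm
X5: ⌊304/2⌋ × 215 = 152 × 215 mm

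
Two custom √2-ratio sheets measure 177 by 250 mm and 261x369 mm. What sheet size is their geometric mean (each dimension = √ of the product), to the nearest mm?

Short side: √(177 · 261) = √46197 ≈ 214.9 → 215 mm
Long side: √(250 · 369) = √92250 ≈ 303.7 → 304 mm

215 × 304 mm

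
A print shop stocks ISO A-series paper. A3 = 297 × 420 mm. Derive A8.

A4: ⌊420/2⌋ × 297 = 210 × 297 mm
A5: ⌊297/2⌋ × 210 = 148 × 210 mm
A6: ⌊210/2⌋ × 148 = 105 × 148 mm
A7: ⌊148/2⌋ × 105 = 74 × 105 mm
A8: ⌊105/2⌋ × 74 = 52 × 74 mm

52 × 74 mm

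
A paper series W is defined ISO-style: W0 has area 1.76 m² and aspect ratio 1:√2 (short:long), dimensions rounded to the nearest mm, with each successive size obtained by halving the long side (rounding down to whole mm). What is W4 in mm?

279 × 394 mm

Let W0's short side be w mm. w · w√2 = 1.76 m² = 1,760,000 mm², so w ≈ 1115.6 mm and w√2 ≈ 1577.7 mm → W0 = 1116 × 1578 mm.
W1: ⌊1578/2⌋ × 1116 = 789 × 1116 mm
W2: ⌊1116/2⌋ × 789 = 558 × 789 mm
W3: ⌊789/2⌋ × 558 = 394 × 558 mm
W4: ⌊558/2⌋ × 394 = 279 × 394 mm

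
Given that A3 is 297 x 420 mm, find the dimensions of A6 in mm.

105 × 148 mm

A4: ⌊420/2⌋ × 297 = 210 × 297 mm
A5: ⌊297/2⌋ × 210 = 148 × 210 mm
A6: ⌊210/2⌋ × 148 = 105 × 148 mm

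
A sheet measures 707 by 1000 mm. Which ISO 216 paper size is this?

Aspect ratio 1000/707 ≈ 1.414 — close to the ISO √2 ≈ 1.414.
In the B-series (B0 = 1000 × 1414 mm): B1 = 707 × 1000 mm.

B1 (707 × 1000 mm)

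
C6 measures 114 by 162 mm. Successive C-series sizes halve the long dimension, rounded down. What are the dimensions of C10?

28 × 40 mm

C7: ⌊162/2⌋ × 114 = 81 × 114 mm
C8: ⌊114/2⌋ × 81 = 57 × 81 mm
C9: ⌊81/2⌋ × 57 = 40 × 57 mm
C10: ⌊57/2⌋ × 40 = 28 × 40 mm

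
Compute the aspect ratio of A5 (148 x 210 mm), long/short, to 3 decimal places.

210 / 148 = 1.419
ISO 216 targets √2 ≈ 1.414; the +0.005 deviation is from mm rounding.

1.419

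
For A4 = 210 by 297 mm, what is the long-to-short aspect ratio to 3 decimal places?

297 / 210 = 1.414
Matches √2 ≈ 1.414 — the ISO 216 defining ratio.

1.414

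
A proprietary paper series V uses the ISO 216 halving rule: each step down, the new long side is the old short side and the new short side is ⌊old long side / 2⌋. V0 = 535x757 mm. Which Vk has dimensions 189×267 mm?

V3

V0: 535 × 757 mm
V1: 378 × 535 mm
V2: 267 × 378 mm
V3: 189 × 267 mm
V4: 133 × 189 mm
→ matches V3.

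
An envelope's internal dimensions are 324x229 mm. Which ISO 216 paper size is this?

Aspect ratio 324/229 ≈ 1.415 — close to the ISO √2 ≈ 1.414.
In the C-series (envelope sizes, between A and B): C4 = 229 × 324 mm.

C4 (229 × 324 mm)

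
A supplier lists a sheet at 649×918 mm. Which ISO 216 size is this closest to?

C1 (648 × 917 mm)

Aspect ratio 918/649 ≈ 1.414 — close to the ISO √2 ≈ 1.414.
In the C-series (envelope sizes, between A and B): C1 = 648 × 917 mm.
Off by 2 mm total — nearest standard size.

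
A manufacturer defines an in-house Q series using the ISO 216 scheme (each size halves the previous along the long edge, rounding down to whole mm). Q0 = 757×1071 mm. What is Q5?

133 × 189 mm

Q1: ⌊1071/2⌋ × 757 = 535 × 757 mm
Q2: ⌊757/2⌋ × 535 = 378 × 535 mm
Q3: ⌊535/2⌋ × 378 = 267 × 378 mm
Q4: ⌊378/2⌋ × 267 = 189 × 267 mm
Q5: ⌊267/2⌋ × 189 = 133 × 189 mm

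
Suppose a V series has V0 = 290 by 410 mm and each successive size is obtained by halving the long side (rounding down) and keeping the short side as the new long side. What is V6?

V1: ⌊410/2⌋ × 290 = 205 × 290 mm
V2: ⌊290/2⌋ × 205 = 145 × 205 mm
V3: ⌊205/2⌋ × 145 = 102 × 145 mm
V4: ⌊145/2⌋ × 102 = 72 × 102 mm
V5: ⌊102/2⌋ × 72 = 51 × 72 mm
V6: ⌊72/2⌋ × 51 = 36 × 51 mm

36 × 51 mm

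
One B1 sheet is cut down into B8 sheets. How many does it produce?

128

Each ISO step halves the sheet: 1 × B1 → 2 × B2 → 4 × B3 → 8 × B4 → …
From B1 to B8 is 7 halving steps: 2^7 = 128.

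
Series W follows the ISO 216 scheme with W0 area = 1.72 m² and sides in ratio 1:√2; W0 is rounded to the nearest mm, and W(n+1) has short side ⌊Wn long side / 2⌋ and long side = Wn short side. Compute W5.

195 × 275 mm

Let W0's short side be w mm. w · w√2 = 1.72 m² = 1,720,000 mm², so w ≈ 1102.8 mm and w√2 ≈ 1559.6 mm → W0 = 1103 × 1560 mm.
W1: ⌊1560/2⌋ × 1103 = 780 × 1103 mm
W2: ⌊1103/2⌋ × 780 = 551 × 780 mm
W3: ⌊780/2⌋ × 551 = 390 × 551 mm
W4: ⌊551/2⌋ × 390 = 275 × 390 mm
W5: ⌊390/2⌋ × 275 = 195 × 275 mm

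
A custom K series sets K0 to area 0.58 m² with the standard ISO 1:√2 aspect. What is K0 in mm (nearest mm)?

Let the short side be w mm. Then w · w√2 = 0.58 m² = 580,000 mm².
w² = 580,000/√2, so w ≈ 640.4 mm; long side = w√2 ≈ 905.7 mm.

640 × 906 mm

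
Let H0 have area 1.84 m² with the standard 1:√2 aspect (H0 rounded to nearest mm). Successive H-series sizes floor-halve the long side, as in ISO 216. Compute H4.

Let H0's short side be w mm. w · w√2 = 1.84 m² = 1,840,000 mm², so w ≈ 1140.6 mm and w√2 ≈ 1613.1 mm → H0 = 1141 × 1613 mm.
H1: ⌊1613/2⌋ × 1141 = 806 × 1141 mm
H2: ⌊1141/2⌋ × 806 = 570 × 806 mm
H3: ⌊806/2⌋ × 570 = 403 × 570 mm
H4: ⌊570/2⌋ × 403 = 285 × 403 mm

285 × 403 mm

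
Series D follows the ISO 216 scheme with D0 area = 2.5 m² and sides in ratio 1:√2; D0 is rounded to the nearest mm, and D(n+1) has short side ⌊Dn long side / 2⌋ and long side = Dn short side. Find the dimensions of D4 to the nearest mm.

Let D0's short side be w mm. w · w√2 = 2.5 m² = 2,500,000 mm², so w ≈ 1329.6 mm and w√2 ≈ 1880.3 mm → D0 = 1330 × 1880 mm.
D1: ⌊1880/2⌋ × 1330 = 940 × 1330 mm
D2: ⌊1330/2⌋ × 940 = 665 × 940 mm
D3: ⌊940/2⌋ × 665 = 470 × 665 mm
D4: ⌊665/2⌋ × 470 = 332 × 470 mm

332 × 470 mm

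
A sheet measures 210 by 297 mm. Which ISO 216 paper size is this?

Aspect ratio 297/210 ≈ 1.414 — close to the ISO √2 ≈ 1.414.
In the A-series (A0 area = 1 m²): A4 = 210 × 297 mm.

A4 (210 × 297 mm)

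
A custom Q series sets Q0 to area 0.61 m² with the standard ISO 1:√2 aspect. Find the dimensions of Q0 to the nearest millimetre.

657 × 929 mm

Let the short side be w mm. Then w · w√2 = 0.61 m² = 610,000 mm².
w² = 610,000/√2, so w ≈ 656.8 mm; long side = w√2 ≈ 928.8 mm.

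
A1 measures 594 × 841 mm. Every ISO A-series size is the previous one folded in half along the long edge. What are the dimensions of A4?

210 × 297 mm

A2: ⌊841/2⌋ × 594 = 420 × 594 mm
A3: ⌊594/2⌋ × 420 = 297 × 420 mm
A4: ⌊420/2⌋ × 297 = 210 × 297 mm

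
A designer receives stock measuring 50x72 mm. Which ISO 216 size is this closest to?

A8 (52 × 74 mm)

Aspect ratio 72/50 ≈ 1.440 (ISO target is √2 ≈ 1.414).
In the A-series (A0 area = 1 m²): A8 = 52 × 74 mm.
Off by 4 mm total — nearest standard size.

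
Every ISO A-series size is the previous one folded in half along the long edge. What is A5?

148 × 210 mm

A0 = 841 × 1189 mm (A0 has area 1 m², aspect 1:√2).
A1: ⌊1189/2⌋ × 841 = 594 × 841 mm
A2: ⌊841/2⌋ × 594 = 420 × 594 mm
A3: ⌊594/2⌋ × 420 = 297 × 420 mm
A4: ⌊420/2⌋ × 297 = 210 × 297 mm
A5: ⌊297/2⌋ × 210 = 148 × 210 mm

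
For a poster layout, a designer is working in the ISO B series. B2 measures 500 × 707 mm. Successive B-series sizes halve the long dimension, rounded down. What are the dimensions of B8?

62 × 88 mm

B3: ⌊707/2⌋ × 500 = 353 × 500 mm
B4: ⌊500/2⌋ × 353 = 250 × 353 mm
B5: ⌊353/2⌋ × 250 = 176 × 250 mm
B6: ⌊250/2⌋ × 176 = 125 × 176 mm
B7: ⌊176/2⌋ × 125 = 88 × 125 mm
B8: ⌊125/2⌋ × 88 = 62 × 88 mm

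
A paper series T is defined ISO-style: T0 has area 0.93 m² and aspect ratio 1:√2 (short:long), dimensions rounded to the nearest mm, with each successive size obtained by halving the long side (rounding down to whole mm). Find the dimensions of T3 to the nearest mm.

Let T0's short side be w mm. w · w√2 = 0.93 m² = 930,000 mm², so w ≈ 810.9 mm and w√2 ≈ 1146.8 mm → T0 = 811 × 1147 mm.
T1: ⌊1147/2⌋ × 811 = 573 × 811 mm
T2: ⌊811/2⌋ × 573 = 405 × 573 mm
T3: ⌊573/2⌋ × 405 = 286 × 405 mm

286 × 405 mm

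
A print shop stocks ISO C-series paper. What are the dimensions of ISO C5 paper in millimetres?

C0 = 917 × 1297 mm (C0 is the geometric mean of A0 and B0, aspect 1:√2).
C1: ⌊1297/2⌋ × 917 = 648 × 917 mm
C2: ⌊917/2⌋ × 648 = 458 × 648 mm
C3: ⌊648/2⌋ × 458 = 324 × 458 mm
C4: ⌊458/2⌋ × 324 = 229 × 324 mm
C5: ⌊324/2⌋ × 229 = 162 × 229 mm

162 × 229 mm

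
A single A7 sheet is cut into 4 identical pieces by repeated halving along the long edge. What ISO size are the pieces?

A9

4 = 2^2, so 2 halving steps.
A7 → A8 → … → A9 after 2 steps.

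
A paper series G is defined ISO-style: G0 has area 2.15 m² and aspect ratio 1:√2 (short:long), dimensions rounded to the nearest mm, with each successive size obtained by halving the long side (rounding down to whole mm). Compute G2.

616 × 872 mm

Let G0's short side be w mm. w · w√2 = 2.15 m² = 2,150,000 mm², so w ≈ 1233.0 mm and w√2 ≈ 1743.7 mm → G0 = 1233 × 1744 mm.
G1: ⌊1744/2⌋ × 1233 = 872 × 1233 mm
G2: ⌊1233/2⌋ × 872 = 616 × 872 mm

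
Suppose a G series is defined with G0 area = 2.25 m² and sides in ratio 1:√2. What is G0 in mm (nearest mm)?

1261 × 1784 mm

Let the short side be w mm. Then w · w√2 = 2.25 m² = 2,250,000 mm².
w² = 2,250,000/√2, so w ≈ 1261.3 mm; long side = w√2 ≈ 1783.8 mm.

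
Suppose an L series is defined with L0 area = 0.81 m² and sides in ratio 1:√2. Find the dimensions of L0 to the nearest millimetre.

Let the short side be w mm. Then w · w√2 = 0.81 m² = 810,000 mm².
w² = 810,000/√2, so w ≈ 756.8 mm; long side = w√2 ≈ 1070.3 mm.

757 × 1070 mm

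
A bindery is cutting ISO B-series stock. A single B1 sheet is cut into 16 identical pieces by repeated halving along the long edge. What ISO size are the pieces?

B5

16 = 2^4, so 4 halving steps.
B1 → B2 → … → B5 after 4 steps.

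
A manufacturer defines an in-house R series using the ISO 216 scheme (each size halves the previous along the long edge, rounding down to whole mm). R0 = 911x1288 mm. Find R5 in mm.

161 × 227 mm

R1: ⌊1288/2⌋ × 911 = 644 × 911 mm
R2: ⌊911/2⌋ × 644 = 455 × 644 mm
R3: ⌊644/2⌋ × 455 = 322 × 455 mm
R4: ⌊455/2⌋ × 322 = 227 × 322 mm
R5: ⌊322/2⌋ × 227 = 161 × 227 mm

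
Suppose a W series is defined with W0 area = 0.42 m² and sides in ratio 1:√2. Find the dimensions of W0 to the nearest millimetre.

545 × 771 mm

Let the short side be w mm. Then w · w√2 = 0.42 m² = 420,000 mm².
w² = 420,000/√2, so w ≈ 545.0 mm; long side = w√2 ≈ 770.7 mm.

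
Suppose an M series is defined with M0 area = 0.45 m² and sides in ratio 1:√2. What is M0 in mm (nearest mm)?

564 × 798 mm

Let the short side be w mm. Then w · w√2 = 0.45 m² = 450,000 mm².
w² = 450,000/√2, so w ≈ 564.1 mm; long side = w√2 ≈ 797.7 mm.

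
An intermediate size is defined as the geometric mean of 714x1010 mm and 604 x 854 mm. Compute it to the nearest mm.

Short side: √(714 · 604) = √431256 ≈ 656.7 → 657 mm
Long side: √(1010 · 854) = √862540 ≈ 928.7 → 929 mm

657 × 929 mm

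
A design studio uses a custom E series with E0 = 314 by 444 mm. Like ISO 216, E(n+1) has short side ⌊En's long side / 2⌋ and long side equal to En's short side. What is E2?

157 × 222 mm

E1: ⌊444/2⌋ × 314 = 222 × 314 mm
E2: ⌊314/2⌋ × 222 = 157 × 222 mm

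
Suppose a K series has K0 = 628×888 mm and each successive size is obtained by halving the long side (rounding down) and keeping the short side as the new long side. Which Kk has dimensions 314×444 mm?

K2

K0: 628 × 888 mm
K1: 444 × 628 mm
K2: 314 × 444 mm
K3: 222 × 314 mm
→ matches K2.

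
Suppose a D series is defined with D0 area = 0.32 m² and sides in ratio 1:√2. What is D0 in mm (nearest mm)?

476 × 673 mm

Let the short side be w mm. Then w · w√2 = 0.32 m² = 320,000 mm².
w² = 320,000/√2, so w ≈ 475.7 mm; long side = w√2 ≈ 672.7 mm.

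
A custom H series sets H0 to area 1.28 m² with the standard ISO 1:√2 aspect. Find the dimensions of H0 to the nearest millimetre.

Let the short side be w mm. Then w · w√2 = 1.28 m² = 1,280,000 mm².
w² = 1,280,000/√2, so w ≈ 951.4 mm; long side = w√2 ≈ 1345.4 mm.

951 × 1345 mm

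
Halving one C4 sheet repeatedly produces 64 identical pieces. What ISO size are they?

C10

64 = 2^6, so 6 halving steps.
C4 → C5 → … → C10 after 6 steps.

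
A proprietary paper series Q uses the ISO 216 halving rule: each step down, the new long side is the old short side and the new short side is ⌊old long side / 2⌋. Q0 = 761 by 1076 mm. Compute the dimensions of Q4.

Q1: ⌊1076/2⌋ × 761 = 538 × 761 mm
Q2: ⌊761/2⌋ × 538 = 380 × 538 mm
Q3: ⌊538/2⌋ × 380 = 269 × 380 mm
Q4: ⌊380/2⌋ × 269 = 190 × 269 mm

190 × 269 mm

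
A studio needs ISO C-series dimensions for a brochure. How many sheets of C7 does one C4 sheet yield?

8

Each ISO step halves the sheet: 1 × C4 → 2 × C5 → 4 × C6 → 8 × C7
From C4 to C7 is 3 halving steps: 2^3 = 8.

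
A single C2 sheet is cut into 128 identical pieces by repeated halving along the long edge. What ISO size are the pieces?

C9

128 = 2^7, so 7 halving steps.
C2 → C3 → … → C9 after 7 steps.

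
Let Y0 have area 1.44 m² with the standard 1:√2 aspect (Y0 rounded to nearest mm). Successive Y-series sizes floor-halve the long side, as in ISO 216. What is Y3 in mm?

Let Y0's short side be w mm. w · w√2 = 1.44 m² = 1,440,000 mm², so w ≈ 1009.1 mm and w√2 ≈ 1427.0 mm → Y0 = 1009 × 1427 mm.
Y1: ⌊1427/2⌋ × 1009 = 713 × 1009 mm
Y2: ⌊1009/2⌋ × 713 = 504 × 713 mm
Y3: ⌊713/2⌋ × 504 = 356 × 504 mm

356 × 504 mm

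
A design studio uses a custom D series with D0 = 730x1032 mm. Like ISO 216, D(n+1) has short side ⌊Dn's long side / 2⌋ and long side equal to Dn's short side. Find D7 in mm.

64 × 91 mm

D1 = 516 × 730 mm (from D0 by 1 halving).
D2: ⌊730/2⌋ × 516 = 365 × 516 mm
D3: ⌊516/2⌋ × 365 = 258 × 365 mm
D4: ⌊365/2⌋ × 258 = 182 × 258 mm
D5: ⌊258/2⌋ × 182 = 129 × 182 mm
D6: ⌊182/2⌋ × 129 = 91 × 129 mm
D7: ⌊129/2⌋ × 91 = 64 × 91 mm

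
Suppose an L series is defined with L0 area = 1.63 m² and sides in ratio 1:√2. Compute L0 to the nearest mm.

Let the short side be w mm. Then w · w√2 = 1.63 m² = 1,630,000 mm².
w² = 1,630,000/√2, so w ≈ 1073.6 mm; long side = w√2 ≈ 1518.3 mm.

1074 × 1518 mm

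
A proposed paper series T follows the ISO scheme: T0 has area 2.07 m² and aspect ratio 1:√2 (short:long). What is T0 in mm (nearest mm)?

Let the short side be w mm. Then w · w√2 = 2.07 m² = 2,070,000 mm².
w² = 2,070,000/√2, so w ≈ 1209.8 mm; long side = w√2 ≈ 1711.0 mm.

1210 × 1711 mm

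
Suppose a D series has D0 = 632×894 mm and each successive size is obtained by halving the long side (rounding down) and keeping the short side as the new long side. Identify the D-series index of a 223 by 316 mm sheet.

D0: 632 × 894 mm
D1: 447 × 632 mm
D2: 316 × 447 mm
D3: 223 × 316 mm
D4: 158 × 223 mm
→ matches D3.

D3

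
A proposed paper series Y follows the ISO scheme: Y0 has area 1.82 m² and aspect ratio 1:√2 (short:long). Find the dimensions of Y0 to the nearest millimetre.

Let the short side be w mm. Then w · w√2 = 1.82 m² = 1,820,000 mm².
w² = 1,820,000/√2, so w ≈ 1134.4 mm; long side = w√2 ≈ 1604.3 mm.

1134 × 1604 mm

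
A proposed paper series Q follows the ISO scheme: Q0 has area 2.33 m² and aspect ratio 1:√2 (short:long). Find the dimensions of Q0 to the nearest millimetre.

1284 × 1815 mm

Let the short side be w mm. Then w · w√2 = 2.33 m² = 2,330,000 mm².
w² = 2,330,000/√2, so w ≈ 1283.6 mm; long side = w√2 ≈ 1815.2 mm.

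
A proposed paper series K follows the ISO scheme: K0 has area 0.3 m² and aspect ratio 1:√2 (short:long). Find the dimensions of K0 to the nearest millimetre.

461 × 651 mm

Let the short side be w mm. Then w · w√2 = 0.3 m² = 300,000 mm².
w² = 300,000/√2, so w ≈ 460.6 mm; long side = w√2 ≈ 651.4 mm.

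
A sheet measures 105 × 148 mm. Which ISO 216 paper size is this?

Aspect ratio 148/105 ≈ 1.410 — close to the ISO √2 ≈ 1.414.
In the A-series (A0 area = 1 m²): A6 = 105 × 148 mm.

A6 (105 × 148 mm)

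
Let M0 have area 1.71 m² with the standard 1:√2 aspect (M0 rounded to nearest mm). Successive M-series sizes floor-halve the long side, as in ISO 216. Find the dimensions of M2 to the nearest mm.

Let M0's short side be w mm. w · w√2 = 1.71 m² = 1,710,000 mm², so w ≈ 1099.6 mm and w√2 ≈ 1555.1 mm → M0 = 1100 × 1555 mm.
M1: ⌊1555/2⌋ × 1100 = 777 × 1100 mm
M2: ⌊1100/2⌋ × 777 = 550 × 777 mm

550 × 777 mm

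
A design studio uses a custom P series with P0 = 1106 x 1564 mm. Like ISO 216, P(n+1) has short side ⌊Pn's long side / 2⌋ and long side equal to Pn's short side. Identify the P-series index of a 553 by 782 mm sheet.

P0: 1106 × 1564 mm
P1: 782 × 1106 mm
P2: 553 × 782 mm
P3: 391 × 553 mm
→ matches P2.

P2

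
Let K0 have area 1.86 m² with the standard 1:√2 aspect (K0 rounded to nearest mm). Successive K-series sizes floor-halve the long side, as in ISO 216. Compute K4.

Let K0's short side be w mm. w · w√2 = 1.86 m² = 1,860,000 mm², so w ≈ 1146.8 mm and w√2 ≈ 1621.9 mm → K0 = 1147 × 1622 mm.
K1: ⌊1622/2⌋ × 1147 = 811 × 1147 mm
K2: ⌊1147/2⌋ × 811 = 573 × 811 mm
K3: ⌊811/2⌋ × 573 = 405 × 573 mm
K4: ⌊573/2⌋ × 405 = 286 × 405 mm

286 × 405 mm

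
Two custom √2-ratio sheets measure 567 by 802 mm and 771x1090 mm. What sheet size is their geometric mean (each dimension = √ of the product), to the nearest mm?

661 × 935 mm

Short side: √(567 · 771) = √437157 ≈ 661.2 → 661 mm
Long side: √(802 · 1090) = √874180 ≈ 935.0 → 935 mm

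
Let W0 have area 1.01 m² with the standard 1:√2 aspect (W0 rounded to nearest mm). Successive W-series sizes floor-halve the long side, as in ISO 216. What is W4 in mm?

Let W0's short side be w mm. w · w√2 = 1.01 m² = 1,010,000 mm², so w ≈ 845.1 mm and w√2 ≈ 1195.1 mm → W0 = 845 × 1195 mm.
W1: ⌊1195/2⌋ × 845 = 597 × 845 mm
W2: ⌊845/2⌋ × 597 = 422 × 597 mm
W3: ⌊597/2⌋ × 422 = 298 × 422 mm
W4: ⌊422/2⌋ × 298 = 211 × 298 mm

211 × 298 mm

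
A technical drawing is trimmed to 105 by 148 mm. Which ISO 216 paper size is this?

Aspect ratio 148/105 ≈ 1.410 — close to the ISO √2 ≈ 1.414.
In the A-series (A0 area = 1 m²): A6 = 105 × 148 mm.

A6 (105 × 148 mm)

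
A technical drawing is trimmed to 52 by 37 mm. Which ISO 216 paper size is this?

A9 (37 × 52 mm)

Aspect ratio 52/37 ≈ 1.405 — close to the ISO √2 ≈ 1.414.
In the A-series (A0 area = 1 m²): A9 = 37 × 52 mm.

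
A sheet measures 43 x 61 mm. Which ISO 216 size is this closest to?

Aspect ratio 61/43 ≈ 1.419 — close to the ISO √2 ≈ 1.414.
In the B-series (B0 = 1000 × 1414 mm): B9 = 44 × 62 mm.
Off by 2 mm total — nearest standard size.

B9 (44 × 62 mm)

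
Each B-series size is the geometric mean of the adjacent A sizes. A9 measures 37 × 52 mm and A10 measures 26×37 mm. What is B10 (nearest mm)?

Short side: √(37 · 26) = √962 ≈ 31.0 → 31 mm
Long side: √(52 · 37) = √1924 ≈ 43.9 → 44 mm

31 × 44 mm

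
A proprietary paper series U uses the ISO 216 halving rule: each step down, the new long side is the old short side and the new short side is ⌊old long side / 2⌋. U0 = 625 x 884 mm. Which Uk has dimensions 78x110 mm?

U6

U0: 625 × 884 mm
U1: 442 × 625 mm
U2: 312 × 442 mm
U3: 221 × 312 mm
U4: 156 × 221 mm
U5: 110 × 156 mm
U6: 78 × 110 mm
U7: 55 × 78 mm
→ matches U6.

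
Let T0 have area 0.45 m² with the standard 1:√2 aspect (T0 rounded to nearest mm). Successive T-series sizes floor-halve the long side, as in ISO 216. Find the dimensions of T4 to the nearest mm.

141 × 199 mm

Let T0's short side be w mm. w · w√2 = 0.45 m² = 450,000 mm², so w ≈ 564.1 mm and w√2 ≈ 797.7 mm → T0 = 564 × 798 mm.
T1: ⌊798/2⌋ × 564 = 399 × 564 mm
T2: ⌊564/2⌋ × 399 = 282 × 399 mm
T3: ⌊399/2⌋ × 282 = 199 × 282 mm
T4: ⌊282/2⌋ × 199 = 141 × 199 mm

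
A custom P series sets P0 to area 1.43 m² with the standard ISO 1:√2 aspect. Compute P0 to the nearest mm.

Let the short side be w mm. Then w · w√2 = 1.43 m² = 1,430,000 mm².
w² = 1,430,000/√2, so w ≈ 1005.6 mm; long side = w√2 ≈ 1422.1 mm.

1006 × 1422 mm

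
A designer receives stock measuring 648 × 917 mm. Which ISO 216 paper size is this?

C1 (648 × 917 mm)

Aspect ratio 917/648 ≈ 1.415 — close to the ISO √2 ≈ 1.414.
In the C-series (envelope sizes, between A and B): C1 = 648 × 917 mm.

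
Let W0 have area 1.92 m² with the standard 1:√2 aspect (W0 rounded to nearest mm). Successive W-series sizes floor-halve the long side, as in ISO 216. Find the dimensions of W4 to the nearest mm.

291 × 412 mm

Let W0's short side be w mm. w · w√2 = 1.92 m² = 1,920,000 mm², so w ≈ 1165.2 mm and w√2 ≈ 1647.8 mm → W0 = 1165 × 1648 mm.
W1: ⌊1648/2⌋ × 1165 = 824 × 1165 mm
W2: ⌊1165/2⌋ × 824 = 582 × 824 mm
W3: ⌊824/2⌋ × 582 = 412 × 582 mm
W4: ⌊582/2⌋ × 412 = 291 × 412 mm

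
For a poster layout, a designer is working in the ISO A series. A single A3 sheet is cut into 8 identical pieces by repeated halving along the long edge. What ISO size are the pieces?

8 = 2^3, so 3 halving steps.
A3 → A4 → … → A6 after 3 steps.

A6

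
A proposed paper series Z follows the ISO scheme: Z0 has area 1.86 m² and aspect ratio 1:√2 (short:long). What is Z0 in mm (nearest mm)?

1147 × 1622 mm

Let the short side be w mm. Then w · w√2 = 1.86 m² = 1,860,000 mm².
w² = 1,860,000/√2, so w ≈ 1146.8 mm; long side = w√2 ≈ 1621.9 mm.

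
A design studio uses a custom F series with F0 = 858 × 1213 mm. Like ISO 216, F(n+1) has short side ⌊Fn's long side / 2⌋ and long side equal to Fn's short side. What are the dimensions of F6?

107 × 151 mm

F1: ⌊1213/2⌋ × 858 = 606 × 858 mm
F2: ⌊858/2⌋ × 606 = 429 × 606 mm
F3: ⌊606/2⌋ × 429 = 303 × 429 mm
F4: ⌊429/2⌋ × 303 = 214 × 303 mm
F5: ⌊303/2⌋ × 214 = 151 × 214 mm
F6: ⌊214/2⌋ × 151 = 107 × 151 mm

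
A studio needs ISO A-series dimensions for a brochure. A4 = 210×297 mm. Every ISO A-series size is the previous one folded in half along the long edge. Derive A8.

A5: ⌊297/2⌋ × 210 = 148 × 210 mm
A6: ⌊210/2⌋ × 148 = 105 × 148 mm
A7: ⌊148/2⌋ × 105 = 74 × 105 mm
A8: ⌊105/2⌋ × 74 = 52 × 74 mm

52 × 74 mm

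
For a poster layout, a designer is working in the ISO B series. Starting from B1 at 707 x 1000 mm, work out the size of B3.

353 × 500 mm

B2: ⌊1000/2⌋ × 707 = 500 × 707 mm
B3: ⌊707/2⌋ × 500 = 353 × 500 mm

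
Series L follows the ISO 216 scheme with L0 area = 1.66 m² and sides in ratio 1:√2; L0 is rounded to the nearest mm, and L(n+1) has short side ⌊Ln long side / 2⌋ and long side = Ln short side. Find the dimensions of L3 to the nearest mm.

Let L0's short side be w mm. w · w√2 = 1.66 m² = 1,660,000 mm², so w ≈ 1083.4 mm and w√2 ≈ 1532.2 mm → L0 = 1083 × 1532 mm.
L1: ⌊1532/2⌋ × 1083 = 766 × 1083 mm
L2: ⌊1083/2⌋ × 766 = 541 × 766 mm
L3: ⌊766/2⌋ × 541 = 383 × 541 mm

383 × 541 mm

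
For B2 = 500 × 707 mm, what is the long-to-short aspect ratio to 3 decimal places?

1.414

707 / 500 = 1.414
Matches √2 ≈ 1.414 — the ISO 216 defining ratio.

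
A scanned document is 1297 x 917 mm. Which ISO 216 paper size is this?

C0 (917 × 1297 mm)

Aspect ratio 1297/917 ≈ 1.414 — close to the ISO √2 ≈ 1.414.
In the C-series (envelope sizes, between A and B): C0 = 917 × 1297 mm.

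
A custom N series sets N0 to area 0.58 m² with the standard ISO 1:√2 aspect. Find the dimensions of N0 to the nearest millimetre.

640 × 906 mm

Let the short side be w mm. Then w · w√2 = 0.58 m² = 580,000 mm².
w² = 580,000/√2, so w ≈ 640.4 mm; long side = w√2 ≈ 905.7 mm.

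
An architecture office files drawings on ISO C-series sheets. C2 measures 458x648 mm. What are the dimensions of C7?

81 × 114 mm

C3: ⌊648/2⌋ × 458 = 324 × 458 mm
C4: ⌊458/2⌋ × 324 = 229 × 324 mm
C5: ⌊324/2⌋ × 229 = 162 × 229 mm
C6: ⌊229/2⌋ × 162 = 114 × 162 mm
C7: ⌊162/2⌋ × 114 = 81 × 114 mm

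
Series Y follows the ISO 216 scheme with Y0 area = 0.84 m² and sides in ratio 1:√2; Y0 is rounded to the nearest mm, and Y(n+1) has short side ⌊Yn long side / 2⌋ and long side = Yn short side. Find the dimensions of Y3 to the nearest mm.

Let Y0's short side be w mm. w · w√2 = 0.84 m² = 840,000 mm², so w ≈ 770.7 mm and w√2 ≈ 1089.9 mm → Y0 = 771 × 1090 mm.
Y1: ⌊1090/2⌋ × 771 = 545 × 771 mm
Y2: ⌊771/2⌋ × 545 = 385 × 545 mm
Y3: ⌊545/2⌋ × 385 = 272 × 385 mm

272 × 385 mm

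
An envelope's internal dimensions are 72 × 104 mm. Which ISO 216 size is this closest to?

A7 (74 × 105 mm)

Aspect ratio 104/72 ≈ 1.444 (ISO target is √2 ≈ 1.414).
In the A-series (A0 area = 1 m²): A7 = 74 × 105 mm.
Off by 3 mm total — nearest standard size.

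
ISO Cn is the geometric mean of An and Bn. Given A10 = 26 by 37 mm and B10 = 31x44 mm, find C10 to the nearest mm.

Short side: √(26 · 31) = √806 ≈ 28.4 → 28 mm
Long side: √(37 · 44) = √1628 ≈ 40.3 → 40 mm

28 × 40 mm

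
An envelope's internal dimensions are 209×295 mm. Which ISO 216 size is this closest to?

A4 (210 × 297 mm)

Aspect ratio 295/209 ≈ 1.411 — close to the ISO √2 ≈ 1.414.
In the A-series (A0 area = 1 m²): A4 = 210 × 297 mm.
Off by 3 mm total — nearest standard size.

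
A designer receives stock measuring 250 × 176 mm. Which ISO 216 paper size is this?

Aspect ratio 250/176 ≈ 1.420 — close to the ISO √2 ≈ 1.414.
In the B-series (B0 = 1000 × 1414 mm): B5 = 176 × 250 mm.

B5 (176 × 250 mm)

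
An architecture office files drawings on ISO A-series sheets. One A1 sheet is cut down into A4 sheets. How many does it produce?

8

Each ISO step halves the sheet: 1 × A1 → 2 × A2 → 4 × A3 → 8 × A4
From A1 to A4 is 3 halving steps: 2^3 = 8.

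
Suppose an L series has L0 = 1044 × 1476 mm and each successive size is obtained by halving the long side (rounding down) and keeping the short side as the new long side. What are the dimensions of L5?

184 × 261 mm

L1: ⌊1476/2⌋ × 1044 = 738 × 1044 mm
L2: ⌊1044/2⌋ × 738 = 522 × 738 mm
L3: ⌊738/2⌋ × 522 = 369 × 522 mm
L4: ⌊522/2⌋ × 369 = 261 × 369 mm
L5: ⌊369/2⌋ × 261 = 184 × 261 mm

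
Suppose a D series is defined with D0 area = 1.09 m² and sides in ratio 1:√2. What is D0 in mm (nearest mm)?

Let the short side be w mm. Then w · w√2 = 1.09 m² = 1,090,000 mm².
w² = 1,090,000/√2, so w ≈ 877.9 mm; long side = w√2 ≈ 1241.6 mm.

878 × 1242 mm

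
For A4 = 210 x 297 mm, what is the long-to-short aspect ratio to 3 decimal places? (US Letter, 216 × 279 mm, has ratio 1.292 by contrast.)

1.414

297 / 210 = 1.414
Matches √2 ≈ 1.414 — the ISO 216 defining ratio.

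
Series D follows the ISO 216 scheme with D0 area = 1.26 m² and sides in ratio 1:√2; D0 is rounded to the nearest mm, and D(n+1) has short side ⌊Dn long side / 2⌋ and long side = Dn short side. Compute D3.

333 × 472 mm

Let D0's short side be w mm. w · w√2 = 1.26 m² = 1,260,000 mm², so w ≈ 943.9 mm and w√2 ≈ 1334.9 mm → D0 = 944 × 1335 mm.
D1: ⌊1335/2⌋ × 944 = 667 × 944 mm
D2: ⌊944/2⌋ × 667 = 472 × 667 mm
D3: ⌊667/2⌋ × 472 = 333 × 472 mm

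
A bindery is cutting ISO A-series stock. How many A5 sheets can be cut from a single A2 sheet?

8

Each ISO step halves the sheet: 1 × A2 → 2 × A3 → 4 × A4 → 8 × A5
From A2 to A5 is 3 halving steps: 2^3 = 8.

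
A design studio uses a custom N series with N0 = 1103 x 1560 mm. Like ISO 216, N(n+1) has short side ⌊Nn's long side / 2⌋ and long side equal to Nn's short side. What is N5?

195 × 275 mm

N1: ⌊1560/2⌋ × 1103 = 780 × 1103 mm
N2: ⌊1103/2⌋ × 780 = 551 × 780 mm
N3: ⌊780/2⌋ × 551 = 390 × 551 mm
N4: ⌊551/2⌋ × 390 = 275 × 390 mm
N5: ⌊390/2⌋ × 275 = 195 × 275 mm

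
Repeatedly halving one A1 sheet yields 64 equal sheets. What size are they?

64 = 2^6, so 6 halving steps.
A1 → A2 → … → A7 after 6 steps.

A7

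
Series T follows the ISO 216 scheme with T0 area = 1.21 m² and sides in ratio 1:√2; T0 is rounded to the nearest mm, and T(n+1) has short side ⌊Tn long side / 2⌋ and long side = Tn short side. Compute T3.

Let T0's short side be w mm. w · w√2 = 1.21 m² = 1,210,000 mm², so w ≈ 925.0 mm and w√2 ≈ 1308.1 mm → T0 = 925 × 1308 mm.
T1: ⌊1308/2⌋ × 925 = 654 × 925 mm
T2: ⌊925/2⌋ × 654 = 462 × 654 mm
T3: ⌊654/2⌋ × 462 = 327 × 462 mm

327 × 462 mm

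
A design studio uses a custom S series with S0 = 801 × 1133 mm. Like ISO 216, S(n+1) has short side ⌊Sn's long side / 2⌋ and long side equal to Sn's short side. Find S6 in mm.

S1 = 566 × 801 mm (from S0 by 1 halving).
S2: ⌊801/2⌋ × 566 = 400 × 566 mm
S3: ⌊566/2⌋ × 400 = 283 × 400 mm
S4: ⌊400/2⌋ × 283 = 200 × 283 mm
S5: ⌊283/2⌋ × 200 = 141 × 200 mm
S6: ⌊200/2⌋ × 141 = 100 × 141 mm

100 × 141 mm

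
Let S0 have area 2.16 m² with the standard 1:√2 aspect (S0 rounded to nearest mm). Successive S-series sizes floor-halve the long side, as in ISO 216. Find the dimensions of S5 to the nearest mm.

Let S0's short side be w mm. w · w√2 = 2.16 m² = 2,160,000 mm², so w ≈ 1235.9 mm and w√2 ≈ 1747.8 mm → S0 = 1236 × 1748 mm.
S1: ⌊1748/2⌋ × 1236 = 874 × 1236 mm
S2: ⌊1236/2⌋ × 874 = 618 × 874 mm
S3: ⌊874/2⌋ × 618 = 437 × 618 mm
S4: ⌊618/2⌋ × 437 = 309 × 437 mm
S5: ⌊437/2⌋ × 309 = 218 × 309 mm

218 × 309 mm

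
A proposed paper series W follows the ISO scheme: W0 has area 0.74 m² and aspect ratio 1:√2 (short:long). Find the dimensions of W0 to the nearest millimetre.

723 × 1023 mm

Let the short side be w mm. Then w · w√2 = 0.74 m² = 740,000 mm².
w² = 740,000/√2, so w ≈ 723.4 mm; long side = w√2 ≈ 1023.0 mm.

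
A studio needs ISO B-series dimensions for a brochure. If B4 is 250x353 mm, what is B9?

B5: ⌊353/2⌋ × 250 = 176 × 250 mm
B6: ⌊250/2⌋ × 176 = 125 × 176 mm
B7: ⌊176/2⌋ × 125 = 88 × 125 mm
B8: ⌊125/2⌋ × 88 = 62 × 88 mm
B9: ⌊88/2⌋ × 62 = 44 × 62 mm

44 × 62 mm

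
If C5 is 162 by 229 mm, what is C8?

57 × 81 mm

C6: ⌊229/2⌋ × 162 = 114 × 162 mm
C7: ⌊162/2⌋ × 114 = 81 × 114 mm
C8: ⌊114/2⌋ × 81 = 57 × 81 mm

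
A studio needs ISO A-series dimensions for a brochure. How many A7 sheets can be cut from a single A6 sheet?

2

Each ISO step halves the sheet: 1 × A6 → 2 × A7
From A6 to A7 is 1 halving step: 2^1 = 2.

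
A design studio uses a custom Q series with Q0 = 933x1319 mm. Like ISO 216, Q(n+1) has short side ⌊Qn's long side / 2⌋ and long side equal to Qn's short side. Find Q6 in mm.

116 × 164 mm

Q1 = 659 × 933 mm (from Q0 by 1 halving).
Q2: ⌊933/2⌋ × 659 = 466 × 659 mm
Q3: ⌊659/2⌋ × 466 = 329 × 466 mm
Q4: ⌊466/2⌋ × 329 = 233 × 329 mm
Q5: ⌊329/2⌋ × 233 = 164 × 233 mm
Q6: ⌊233/2⌋ × 164 = 116 × 164 mm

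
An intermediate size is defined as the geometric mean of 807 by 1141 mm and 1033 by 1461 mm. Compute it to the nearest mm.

913 × 1291 mm

Short side: √(807 · 1033) = √833631 ≈ 913.0 → 913 mm
Long side: √(1141 · 1461) = √1667001 ≈ 1291.1 → 1291 mm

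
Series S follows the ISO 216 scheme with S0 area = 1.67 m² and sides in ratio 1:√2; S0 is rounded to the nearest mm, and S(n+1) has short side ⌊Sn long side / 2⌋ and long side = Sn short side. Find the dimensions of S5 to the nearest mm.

192 × 271 mm

Let S0's short side be w mm. w · w√2 = 1.67 m² = 1,670,000 mm², so w ≈ 1086.7 mm and w√2 ≈ 1536.8 mm → S0 = 1087 × 1537 mm.
S1: ⌊1537/2⌋ × 1087 = 768 × 1087 mm
S2: ⌊1087/2⌋ × 768 = 543 × 768 mm
S3: ⌊768/2⌋ × 543 = 384 × 543 mm
S4: ⌊543/2⌋ × 384 = 271 × 384 mm
S5: ⌊384/2⌋ × 271 = 192 × 271 mm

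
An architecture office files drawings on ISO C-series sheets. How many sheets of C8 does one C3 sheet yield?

C3 = 324 × 458 mm; C8 = 57 × 81 mm.
Each halving step doubles the count; 5 steps from C3 to C8.
2^5 = 32.

32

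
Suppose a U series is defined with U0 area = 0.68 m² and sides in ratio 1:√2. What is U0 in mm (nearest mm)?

Let the short side be w mm. Then w · w√2 = 0.68 m² = 680,000 mm².
w² = 680,000/√2, so w ≈ 693.4 mm; long side = w√2 ≈ 980.6 mm.

693 × 981 mm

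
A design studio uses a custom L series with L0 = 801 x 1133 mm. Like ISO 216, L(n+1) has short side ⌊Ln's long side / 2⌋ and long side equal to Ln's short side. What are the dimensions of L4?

L1: ⌊1133/2⌋ × 801 = 566 × 801 mm
L2: ⌊801/2⌋ × 566 = 400 × 566 mm
L3: ⌊566/2⌋ × 400 = 283 × 400 mm
L4: ⌊400/2⌋ × 283 = 200 × 283 mm

200 × 283 mm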